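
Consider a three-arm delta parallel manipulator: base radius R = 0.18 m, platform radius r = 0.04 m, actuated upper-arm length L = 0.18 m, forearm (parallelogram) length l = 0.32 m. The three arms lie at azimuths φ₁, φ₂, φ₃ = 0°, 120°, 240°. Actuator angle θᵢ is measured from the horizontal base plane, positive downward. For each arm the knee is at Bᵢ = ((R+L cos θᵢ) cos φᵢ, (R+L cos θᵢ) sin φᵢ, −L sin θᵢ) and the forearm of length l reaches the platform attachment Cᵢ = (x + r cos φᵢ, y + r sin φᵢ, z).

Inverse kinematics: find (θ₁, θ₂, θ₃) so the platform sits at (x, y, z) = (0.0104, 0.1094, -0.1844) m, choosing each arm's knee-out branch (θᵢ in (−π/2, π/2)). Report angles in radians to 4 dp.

rotate P by −φ1: (0.0104, 0.1094, -0.1844)
  e−x'=0.1296;  (l²−L²−(e−x')²−y'²−z²)/2L = 0.0201
  θ1 = atan2(B,A) + arccos(C/0.2254) = 0.5234
arm 2 (φ=120.0°): x'=0.0895, y'=-0.0637
  e−x'=0.0505;  (l²−L²−(e−x')²−y'²−z²)/2L = 0.0816
  θ2 = atan2(B,A) + arccos(C/0.1912) = -0.1742
arm 3 (φ=240.0°): x'=-0.0999, y'=-0.0457
  e−x'=0.2399;  (l²−L²−(e−x')²−y'²−z²)/2L = -0.0657
  θ3 = atan2(B,A) + arccos(C/0.3026) = 1.1345

θ₁ = 0.5234, θ₂ = -0.1742, θ₃ = 1.1345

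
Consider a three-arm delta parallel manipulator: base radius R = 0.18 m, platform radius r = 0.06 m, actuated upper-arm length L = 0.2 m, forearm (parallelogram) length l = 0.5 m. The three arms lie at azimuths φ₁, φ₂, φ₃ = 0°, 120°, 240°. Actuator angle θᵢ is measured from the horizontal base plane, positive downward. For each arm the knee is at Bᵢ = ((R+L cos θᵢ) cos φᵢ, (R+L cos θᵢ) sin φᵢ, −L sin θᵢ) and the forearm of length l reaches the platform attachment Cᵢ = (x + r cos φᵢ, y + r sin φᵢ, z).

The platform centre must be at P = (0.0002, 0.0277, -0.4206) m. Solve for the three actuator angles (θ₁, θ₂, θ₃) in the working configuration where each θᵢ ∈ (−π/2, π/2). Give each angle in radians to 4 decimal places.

rotate P by −φ1: (0.0002, 0.0277, -0.4206)
  A cos θ + B sin θ = C:  0.1198·cos θ + -0.4206·sin θ = 0.0449
  γ=atan2(-0.4206,0.1198)=-1.2933;  ψ=arccos(0.1028)=1.4679;  θ1=γ+ψ≈0.1745
φ2=120.0° → target in arm frame (0.0239, -0.0140)
  A cos θ + B sin θ = C:  0.0961·cos θ + -0.4206·sin θ = 0.0592
  θ2 = atan2(B,A) + arccos(C/0.4314) = 0.0871
rotate P by −φ3: (-0.0241, -0.0137, -0.4206)
  A=0.1441, B=-0.4206, C=(l²−L²−A²−y'²−z²)/(2L)=0.0304
  √(A²+B²)=0.4446;  θ3 = -1.2407+1.5024 ≈ 0.2617

θ₁ = 0.1745, θ₂ = 0.0871, θ₃ = 0.2617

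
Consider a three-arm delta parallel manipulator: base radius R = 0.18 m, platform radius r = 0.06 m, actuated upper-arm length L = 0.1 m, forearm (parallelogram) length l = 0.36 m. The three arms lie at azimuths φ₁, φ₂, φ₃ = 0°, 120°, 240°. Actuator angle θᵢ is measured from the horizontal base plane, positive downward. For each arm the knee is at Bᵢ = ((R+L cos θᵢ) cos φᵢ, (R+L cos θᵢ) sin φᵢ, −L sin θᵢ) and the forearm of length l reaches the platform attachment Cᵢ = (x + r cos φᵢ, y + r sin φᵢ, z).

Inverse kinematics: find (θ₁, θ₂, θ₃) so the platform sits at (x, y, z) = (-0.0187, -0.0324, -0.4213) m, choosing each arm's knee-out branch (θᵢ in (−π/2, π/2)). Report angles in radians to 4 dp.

φ1=0.0° → target in arm frame (-0.0187, -0.0324)
  A cos θ + B sin θ = C:  0.1387·cos θ + -0.4213·sin θ = -0.3909
  γ=atan2(-0.4213,0.1387)=-1.2528;  ψ=arccos(-0.8813)=2.6495;  θ1=γ+ψ≈1.3967
arm 2 (φ=120.0°): x'=-0.0187, y'=0.0324
  A cos θ + B sin θ = C:  0.1387·cos θ + -0.4213·sin θ = -0.3909
  θ2 = atan2(B,A) + arccos(C/0.4435) = 1.3968
arm 3 (φ=240.0°): x'=0.0374, y'=0.0000
  e−x'=0.0826;  (l²−L²−(e−x')²−y'²−z²)/2L = -0.3236
  γ=atan2(-0.4213,0.0826)=-1.3772;  ψ=arccos(-0.7537)=2.4245;  θ3=γ+ψ≈1.0472

θ₁ = 1.3967, θ₂ = 1.3968, θ₃ = 1.0472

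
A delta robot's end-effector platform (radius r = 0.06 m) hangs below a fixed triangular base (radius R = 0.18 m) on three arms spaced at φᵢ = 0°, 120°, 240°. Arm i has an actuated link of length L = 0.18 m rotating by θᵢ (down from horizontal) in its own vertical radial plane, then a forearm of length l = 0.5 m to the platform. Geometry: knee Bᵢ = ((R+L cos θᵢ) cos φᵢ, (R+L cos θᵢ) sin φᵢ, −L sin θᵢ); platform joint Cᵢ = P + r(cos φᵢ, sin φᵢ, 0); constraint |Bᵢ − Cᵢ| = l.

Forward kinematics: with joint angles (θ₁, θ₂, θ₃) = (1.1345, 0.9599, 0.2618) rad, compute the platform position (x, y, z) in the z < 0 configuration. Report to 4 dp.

(-0.1186, -0.1289, -0.5297)

arm 1 at φ=0.0°: (R−r)+L cos θ1 = 0.1961;  O1 = (0.1961, 0.0000, -0.1631)
φ2=120.0°: virtual centre (-0.1116, 0.1933, -0.1474), radius l
φ3=240.0°: virtual centre (-0.1469, -0.2545, -0.0466), radius l
|O₂|²−|O₁|² = 0.0065;  |O₃|²−|O₁|² = 0.0235
plane₁₂: -0.6154x+0.3867y+0.0314z = 0.0065
Cramer: x(z) = -0.0214+0.1834z;  y(z) = -0.0172+0.2107z
sphere 1 gives Az²+Bz+C=0 with A=1.0781, B=0.2392, C=-0.1758;  B²−4AC=0.8153;  roots -0.5297, 0.3078;  negative root z = -0.5297
x = -0.1186, y = -0.1289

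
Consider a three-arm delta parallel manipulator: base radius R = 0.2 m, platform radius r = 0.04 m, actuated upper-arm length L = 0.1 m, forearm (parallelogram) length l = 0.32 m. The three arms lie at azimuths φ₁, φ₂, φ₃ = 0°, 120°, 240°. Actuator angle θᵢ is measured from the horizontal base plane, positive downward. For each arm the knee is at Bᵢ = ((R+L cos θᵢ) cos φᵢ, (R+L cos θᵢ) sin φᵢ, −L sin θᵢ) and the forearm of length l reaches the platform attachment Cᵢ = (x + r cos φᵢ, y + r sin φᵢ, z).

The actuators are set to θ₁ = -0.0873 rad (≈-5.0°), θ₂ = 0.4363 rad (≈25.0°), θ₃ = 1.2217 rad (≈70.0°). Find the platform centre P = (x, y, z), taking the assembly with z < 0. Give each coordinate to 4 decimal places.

arm 1 at φ=0.0°: (R−r)+L cos θ1 = 0.2596;  centre 1 = (0.2596, 0.0000, 0.0087)
arm 2 at φ=120.0°: (R−r)+L cos θ2 = 0.2506;  centre 2 = (-0.1253, 0.2171, -0.0423)
centre 3 = (0.1942·cos240.0°, 0.1942·sin240.0°, -0.0940) = (-0.0971, -0.1682, -0.0940)
eliminate P² terms by subtracting sphere 1 from 2 and 3
plane₁₂: -0.7699x+0.4341y+-0.1020z = -0.0029
Cramer: x(z) = 0.0177-0.2171z;  y(z) = 0.0247-0.1501z
into |P−centre ₁|² = l²: 1.0697z² + 0.0802z + -0.0432 = 0;  Δ = 0.1912;  z = -0.2419 or 0.1669 → z<0 root = -0.2419
x = 0.0702, y = 0.0610

(0.0702, 0.0610, -0.2419)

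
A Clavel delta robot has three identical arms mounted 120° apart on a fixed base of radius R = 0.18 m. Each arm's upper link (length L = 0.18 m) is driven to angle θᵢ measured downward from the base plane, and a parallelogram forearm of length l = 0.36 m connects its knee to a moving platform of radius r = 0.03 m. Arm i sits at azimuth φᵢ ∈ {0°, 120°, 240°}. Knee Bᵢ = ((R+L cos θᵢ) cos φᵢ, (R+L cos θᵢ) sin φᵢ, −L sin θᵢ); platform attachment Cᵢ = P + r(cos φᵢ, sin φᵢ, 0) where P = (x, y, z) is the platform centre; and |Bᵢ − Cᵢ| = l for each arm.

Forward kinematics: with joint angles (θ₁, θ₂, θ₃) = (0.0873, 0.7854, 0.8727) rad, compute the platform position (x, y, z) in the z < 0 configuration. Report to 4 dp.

arm 1 at φ=0.0°: (R−r)+L cos θ1 = 0.3293;  O1 = (0.3293, 0.0000, -0.0157)
arm 2 at φ=120.0°: (R−r)+L cos θ2 = 0.2773;  O2 = (-0.1386, 0.2401, -0.1273)
arm 3 at φ=240.0°: (R−r)+L cos θ3 = 0.2657;  O3 = (-0.1328, -0.2301, -0.1379)
eliminate P² terms by subtracting sphere 1 from 2 and 3
linear system: -0.9359x+0.4803y = -0.0156−-0.2232z; -0.9243x+-0.4602y = -0.0191−-0.2444z
Cramer: x(z) = 0.0187-0.2516z;  y(z) = 0.0039-0.0257z
into |P−O₁|² = l²: 1.0640z² + 0.1875z + -0.0329 = 0;  Δ = 0.1750;  z = -0.2847 or 0.1085 → z<0 root = -0.2847
x = 0.0903, y = 0.0112

(0.0903, 0.0112, -0.2847)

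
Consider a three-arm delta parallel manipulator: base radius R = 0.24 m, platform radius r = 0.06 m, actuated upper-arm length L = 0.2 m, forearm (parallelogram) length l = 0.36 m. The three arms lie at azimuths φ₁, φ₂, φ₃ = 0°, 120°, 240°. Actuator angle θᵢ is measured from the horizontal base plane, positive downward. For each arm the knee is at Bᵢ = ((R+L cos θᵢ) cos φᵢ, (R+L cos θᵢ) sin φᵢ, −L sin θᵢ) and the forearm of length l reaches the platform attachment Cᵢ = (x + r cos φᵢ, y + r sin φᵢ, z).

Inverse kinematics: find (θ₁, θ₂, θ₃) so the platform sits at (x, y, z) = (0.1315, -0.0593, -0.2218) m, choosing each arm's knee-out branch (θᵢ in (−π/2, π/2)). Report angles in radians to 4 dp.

θ₁ = -0.1748, θ₂ = 1.3092, θ₃ = 0.8727

rotate P by −φ1: (0.1315, -0.0593, -0.2218)
  A cos θ + B sin θ = C:  0.0485·cos θ + -0.2218·sin θ = 0.0863
  γ=atan2(-0.2218,0.0485)=-1.3555;  ψ=arccos(0.3803)=1.1807;  θ1=γ+ψ≈-0.1748
rotate P by −φ2: (-0.1171, -0.0842, -0.2218)
  e−x'=0.2971;  (l²−L²−(e−x')²−y'²−z²)/2L = -0.1374
  √(A²+B²)=0.3708;  θ2 = -0.6413+1.9504 ≈ 1.3092
arm 3 (φ=240.0°): x'=-0.0144, y'=0.1435
  A cos θ + B sin θ = C:  0.1944·cos θ + -0.2218·sin θ = -0.0450
  θ3 = atan2(B,A) + arccos(C/0.2949) = 0.8727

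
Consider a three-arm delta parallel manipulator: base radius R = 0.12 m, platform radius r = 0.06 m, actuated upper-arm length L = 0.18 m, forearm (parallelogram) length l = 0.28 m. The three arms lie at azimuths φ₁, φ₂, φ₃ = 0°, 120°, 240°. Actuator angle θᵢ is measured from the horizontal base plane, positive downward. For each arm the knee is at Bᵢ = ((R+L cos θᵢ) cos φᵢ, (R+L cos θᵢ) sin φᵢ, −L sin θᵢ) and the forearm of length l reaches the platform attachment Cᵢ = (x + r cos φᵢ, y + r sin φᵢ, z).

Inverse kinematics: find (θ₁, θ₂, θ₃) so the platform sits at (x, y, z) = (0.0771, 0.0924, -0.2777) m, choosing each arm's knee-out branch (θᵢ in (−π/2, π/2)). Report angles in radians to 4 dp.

rotate P by −φ1: (0.0771, 0.0924, -0.2777)
  A=-0.0171, B=-0.2777, C=(l²−L²−A²−y'²−z²)/(2L)=-0.1110
  γ=atan2(-0.2777,-0.0171)=-1.6323;  ψ=arccos(-0.3988)=1.9810;  θ1=γ+ψ≈0.3487
φ2=120.0° → target in arm frame (0.0415, -0.1130)
  e−x'=0.0185;  (l²−L²−(e−x')²−y'²−z²)/2L = -0.1228
  γ=atan2(-0.2777,0.0185)=-1.5042;  ψ=arccos(-0.4414)=2.0279;  θ2=γ+ψ≈0.5238
arm 3 (φ=240.0°): x'=-0.1186, y'=0.0206
  A cos θ + B sin θ = C:  0.1786·cos θ + -0.2777·sin θ = -0.1762
  θ3 = atan2(B,A) + arccos(C/0.3302) = 1.1344

θ₁ = 0.3487, θ₂ = 0.5238, θ₃ = 1.1344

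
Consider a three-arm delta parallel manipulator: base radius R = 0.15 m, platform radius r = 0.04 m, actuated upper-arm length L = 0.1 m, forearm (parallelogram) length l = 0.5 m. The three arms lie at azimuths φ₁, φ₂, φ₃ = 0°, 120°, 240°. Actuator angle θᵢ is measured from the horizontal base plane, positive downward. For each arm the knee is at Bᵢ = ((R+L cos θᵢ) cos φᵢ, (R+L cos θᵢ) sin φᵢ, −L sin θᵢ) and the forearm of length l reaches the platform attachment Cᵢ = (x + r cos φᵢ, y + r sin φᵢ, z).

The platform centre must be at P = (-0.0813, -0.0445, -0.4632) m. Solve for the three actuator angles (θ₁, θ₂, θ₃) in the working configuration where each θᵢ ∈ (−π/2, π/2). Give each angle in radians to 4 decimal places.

φ1=0.0° → target in arm frame (-0.0813, -0.0445)
  A=0.1913, B=-0.4632, C=(l²−L²−A²−y'²−z²)/(2L)=-0.0657
  √(A²+B²)=0.5011;  θ1 = -1.1791+1.7022 ≈ 0.5230
φ2=120.0° → target in arm frame (0.0021, 0.0927)
  e−x'=0.1079;  (l²−L²−(e−x')²−y'²−z²)/2L = 0.0261
  γ=atan2(-0.4632,0.1079)=-1.3420;  ψ=arccos(0.0549)=1.5159;  θ2=γ+ψ≈0.1739
arm 3 (φ=240.0°): x'=0.0792, y'=-0.0482
  e−x'=0.0308;  (l²−L²−(e−x')²−y'²−z²)/2L = 0.1109
  θ3 = atan2(B,A) + arccos(C/0.4642) = -0.1748

θ₁ = 0.5230, θ₂ = 0.1739, θ₃ = -0.1748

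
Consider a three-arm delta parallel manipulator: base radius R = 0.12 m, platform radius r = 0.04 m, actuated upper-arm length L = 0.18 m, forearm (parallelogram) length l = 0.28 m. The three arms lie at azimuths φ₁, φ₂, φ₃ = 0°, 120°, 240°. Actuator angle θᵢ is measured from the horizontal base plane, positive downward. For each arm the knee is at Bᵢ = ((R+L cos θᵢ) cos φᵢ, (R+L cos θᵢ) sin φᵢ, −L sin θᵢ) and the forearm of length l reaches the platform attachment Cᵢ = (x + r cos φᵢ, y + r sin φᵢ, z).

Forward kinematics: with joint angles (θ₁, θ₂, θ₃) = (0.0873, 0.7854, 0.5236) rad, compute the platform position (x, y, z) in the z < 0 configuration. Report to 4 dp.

(0.0626, -0.0290, -0.2128)

centre 1 = (0.2593·cos0.0°, 0.2593·sin0.0°, -0.0157) = (0.2593, 0.0000, -0.0157)
arm 2 at φ=120.0°: (R−r)+L cos θ2 = 0.2073;  centre 2 = (-0.1036, 0.1795, -0.1273)
arm 3 at φ=240.0°: (R−r)+L cos θ3 = 0.2359;  centre 3 = (-0.1179, -0.2043, -0.0900)
eliminate P² terms by subtracting sphere 1 from 2 and 3
plane₁₂: -0.7259x+0.3590y+-0.2232z = -0.0083
Cramer: x(z) = 0.0084-0.2547z;  y(z) = -0.0063+0.1066z
into |P−centre ₁|² = l²: 1.0762z² + 0.1579z + -0.0151 = 0;  Δ = 0.0901;  z = -0.2128 or 0.0661 → z<0 root = -0.2128
x = 0.0626, y = -0.0290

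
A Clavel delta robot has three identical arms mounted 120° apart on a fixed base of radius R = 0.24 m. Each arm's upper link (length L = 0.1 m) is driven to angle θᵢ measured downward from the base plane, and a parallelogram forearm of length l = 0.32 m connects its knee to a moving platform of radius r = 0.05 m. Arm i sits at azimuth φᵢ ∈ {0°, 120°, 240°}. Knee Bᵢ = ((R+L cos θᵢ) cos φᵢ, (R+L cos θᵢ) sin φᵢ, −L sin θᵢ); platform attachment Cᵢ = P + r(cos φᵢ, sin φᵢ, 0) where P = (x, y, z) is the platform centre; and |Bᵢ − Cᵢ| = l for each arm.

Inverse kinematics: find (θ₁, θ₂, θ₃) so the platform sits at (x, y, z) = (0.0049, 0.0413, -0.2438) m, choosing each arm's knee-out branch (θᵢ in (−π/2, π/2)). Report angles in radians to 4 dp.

θ₁ = 0.6985, θ₂ = 0.4364, θ₃ = 1.0470

rotate P by −φ1: (0.0049, 0.0413, -0.2438)
  A cos θ + B sin θ = C:  0.1851·cos θ + -0.2438·sin θ = -0.0150
  θ1 = atan2(B,A) + arccos(C/0.3061) = 0.6985
φ2=120.0° → target in arm frame (0.0333, -0.0249)
  e−x'=0.1567;  (l²−L²−(e−x')²−y'²−z²)/2L = 0.0390
  γ=atan2(-0.2438,0.1567)=-0.9996;  ψ=arccos(0.1344)=1.4359;  θ2=γ+ψ≈0.4364
φ3=240.0° → target in arm frame (-0.0382, -0.0164)
  A=0.2282, B=-0.2438, C=(l²−L²−A²−y'²−z²)/(2L)=-0.0970
  √(A²+B²)=0.3339;  θ3 = -0.8184+1.8654 ≈ 1.0470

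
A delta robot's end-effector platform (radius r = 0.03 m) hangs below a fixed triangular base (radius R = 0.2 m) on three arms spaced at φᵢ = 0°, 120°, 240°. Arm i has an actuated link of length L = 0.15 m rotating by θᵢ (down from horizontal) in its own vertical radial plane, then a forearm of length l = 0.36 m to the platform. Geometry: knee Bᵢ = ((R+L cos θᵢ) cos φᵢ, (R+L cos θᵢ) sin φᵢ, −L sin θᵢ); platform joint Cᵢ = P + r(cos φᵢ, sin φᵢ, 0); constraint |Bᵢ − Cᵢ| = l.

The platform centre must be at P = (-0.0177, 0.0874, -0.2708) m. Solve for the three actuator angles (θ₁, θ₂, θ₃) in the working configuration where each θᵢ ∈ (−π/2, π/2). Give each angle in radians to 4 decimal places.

θ₁ = 0.6983, θ₂ = -0.0003, θ₃ = 0.9601

rotate P by −φ1: (-0.0177, 0.0874, -0.2708)
  A cos θ + B sin θ = C:  0.1877·cos θ + -0.2708·sin θ = -0.0303
  γ=atan2(-0.2708,0.1877)=-0.9647;  ψ=arccos(-0.0921)=1.6630;  θ1=γ+ψ≈0.6983
rotate P by −φ2: (0.0845, -0.0284, -0.2708)
  e−x'=0.0855;  (l²−L²−(e−x')²−y'²−z²)/2L = 0.0855
  √(A²+B²)=0.2840;  θ2 = -1.2651+1.2648 ≈ -0.0003
rotate P by −φ3: (-0.0668, -0.0590, -0.2708)
  A=0.2368, B=-0.2708, C=(l²−L²−A²−y'²−z²)/(2L)=-0.0860
  γ=atan2(-0.2708,0.2368)=-0.8522;  ψ=arccos(-0.2391)=1.8123;  θ3=γ+ψ≈0.9601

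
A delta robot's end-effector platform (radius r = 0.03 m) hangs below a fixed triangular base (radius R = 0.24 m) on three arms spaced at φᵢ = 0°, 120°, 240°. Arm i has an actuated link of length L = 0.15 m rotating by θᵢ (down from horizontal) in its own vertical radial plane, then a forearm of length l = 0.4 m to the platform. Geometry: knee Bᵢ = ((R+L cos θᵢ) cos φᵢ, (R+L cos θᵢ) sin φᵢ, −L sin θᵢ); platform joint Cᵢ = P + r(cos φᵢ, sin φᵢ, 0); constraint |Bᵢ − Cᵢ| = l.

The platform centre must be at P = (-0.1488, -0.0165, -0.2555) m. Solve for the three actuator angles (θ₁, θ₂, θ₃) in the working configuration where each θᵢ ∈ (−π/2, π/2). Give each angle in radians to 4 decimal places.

arm 1 (φ=0.0°): x'=-0.1488, y'=-0.0165
  A cos θ + B sin θ = C:  0.3588·cos θ + -0.2555·sin θ = -0.1893
  θ1 = atan2(B,A) + arccos(C/0.4405) = 1.3962
φ2=120.0° → target in arm frame (0.0601, 0.1371)
  A cos θ + B sin θ = C:  0.1499·cos θ + -0.2555·sin θ = 0.1032
  γ=atan2(-0.2555,0.1499)=-1.0402;  ψ=arccos(0.3483)=1.2150;  θ2=γ+ψ≈0.1748
arm 3 (φ=240.0°): x'=0.0887, y'=-0.1206
  e−x'=0.1213;  (l²−L²−(e−x')²−y'²−z²)/2L = 0.1432
  θ3 = atan2(B,A) + arccos(C/0.2828) = -0.0875

θ₁ = 1.3962, θ₂ = 0.1748, θ₃ = -0.0875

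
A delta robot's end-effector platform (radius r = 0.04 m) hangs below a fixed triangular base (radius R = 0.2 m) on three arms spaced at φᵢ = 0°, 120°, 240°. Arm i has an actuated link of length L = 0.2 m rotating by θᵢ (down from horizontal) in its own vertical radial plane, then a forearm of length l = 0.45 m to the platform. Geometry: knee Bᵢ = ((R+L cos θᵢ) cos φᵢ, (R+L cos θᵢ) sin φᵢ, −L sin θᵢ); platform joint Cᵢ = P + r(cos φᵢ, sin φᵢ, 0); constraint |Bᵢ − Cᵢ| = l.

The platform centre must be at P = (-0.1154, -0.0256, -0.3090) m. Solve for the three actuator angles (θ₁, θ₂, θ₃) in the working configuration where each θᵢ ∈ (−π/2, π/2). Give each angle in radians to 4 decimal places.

φ1=0.0° → target in arm frame (-0.1154, -0.0256)
  e−x'=0.2754;  (l²−L²−(e−x')²−y'²−z²)/2L = -0.0237
  √(A²+B²)=0.4139;  θ1 = -0.8428+1.6281 ≈ 0.7853
arm 2 (φ=120.0°): x'=0.0355, y'=0.1127
  A cos θ + B sin θ = C:  0.1245·cos θ + -0.3090·sin θ = 0.0970
  √(A²+B²)=0.3331;  θ2 = -1.1879+1.2752 ≈ 0.0873
arm 3 (φ=240.0°): x'=0.0799, y'=-0.0871
  e−x'=0.0801;  (l²−L²−(e−x')²−y'²−z²)/2L = 0.1325
  γ=atan2(-0.3090,0.0801)=-1.3171;  ψ=arccos(0.4151)=1.1427;  θ3=γ+ψ≈-0.1743

θ₁ = 0.7853, θ₂ = 0.0873, θ₃ = -0.1743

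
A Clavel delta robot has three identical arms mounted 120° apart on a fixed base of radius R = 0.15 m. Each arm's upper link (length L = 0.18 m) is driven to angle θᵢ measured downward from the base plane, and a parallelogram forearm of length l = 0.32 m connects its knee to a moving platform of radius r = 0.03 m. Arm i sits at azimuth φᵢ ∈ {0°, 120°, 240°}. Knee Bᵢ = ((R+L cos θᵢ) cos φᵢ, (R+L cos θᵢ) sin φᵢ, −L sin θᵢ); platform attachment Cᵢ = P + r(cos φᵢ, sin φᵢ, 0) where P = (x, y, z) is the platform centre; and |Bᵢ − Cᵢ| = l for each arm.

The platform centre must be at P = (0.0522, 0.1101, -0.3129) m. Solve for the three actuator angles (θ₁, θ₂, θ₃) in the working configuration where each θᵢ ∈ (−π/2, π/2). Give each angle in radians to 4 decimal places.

θ₁ = 0.6110, θ₂ = 0.5239, θ₃ = 1.3089

rotate P by −φ1: (0.0522, 0.1101, -0.3129)
  e−x'=0.0678;  (l²−L²−(e−x')²−y'²−z²)/2L = -0.1240
  γ=atan2(-0.3129,0.0678)=-1.3574;  ψ=arccos(-0.3872)=1.9684;  θ1=γ+ψ≈0.6110
φ2=120.0° → target in arm frame (0.0692, -0.1003)
  e−x'=0.0508;  (l²−L²−(e−x')²−y'²−z²)/2L = -0.1126
  θ2 = atan2(B,A) + arccos(C/0.3170) = 0.5239
φ3=240.0° → target in arm frame (-0.1214, -0.0098)
  A=0.2414, B=-0.3129, C=(l²−L²−A²−y'²−z²)/(2L)=-0.2397
  γ=atan2(-0.3129,0.2414)=-0.9136;  ψ=arccos(-0.6066)=2.2225;  θ3=γ+ψ≈1.3089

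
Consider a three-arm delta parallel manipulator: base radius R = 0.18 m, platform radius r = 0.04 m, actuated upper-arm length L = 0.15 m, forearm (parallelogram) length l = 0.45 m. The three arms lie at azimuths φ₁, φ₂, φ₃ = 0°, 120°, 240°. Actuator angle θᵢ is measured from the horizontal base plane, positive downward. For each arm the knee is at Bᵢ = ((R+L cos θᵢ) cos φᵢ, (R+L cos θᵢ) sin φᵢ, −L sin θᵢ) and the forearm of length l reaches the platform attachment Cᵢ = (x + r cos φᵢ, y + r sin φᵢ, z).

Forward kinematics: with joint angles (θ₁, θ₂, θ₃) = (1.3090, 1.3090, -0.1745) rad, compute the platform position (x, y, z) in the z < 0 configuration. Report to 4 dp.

φ1=0.0°: virtual centre (0.1788, 0.0000, -0.1449), radius l
arm 2 at φ=120.0°: ρ2 = 0.1788;  centre 2 = (-0.0894, 0.1549, -0.1449)
φ3=240.0°: virtual centre (-0.1439, -0.2492, 0.0260), radius l
subtract pairs → two planes through P
plane₁₂: -0.5365x+0.3097y+0.0000z = 0.0000
Cramer: x(z) = -0.0202+0.2266z;  y(z) = -0.0350+0.3925z
sphere 1 gives Az²+Bz+C=0 with A=1.2054, B=0.1721, C=-0.1407;  B²−4AC=0.7079;  roots -0.4204, 0.2776;  negative root z = -0.4204
x = -0.1155, y = -0.2000

(-0.1155, -0.2000, -0.4204)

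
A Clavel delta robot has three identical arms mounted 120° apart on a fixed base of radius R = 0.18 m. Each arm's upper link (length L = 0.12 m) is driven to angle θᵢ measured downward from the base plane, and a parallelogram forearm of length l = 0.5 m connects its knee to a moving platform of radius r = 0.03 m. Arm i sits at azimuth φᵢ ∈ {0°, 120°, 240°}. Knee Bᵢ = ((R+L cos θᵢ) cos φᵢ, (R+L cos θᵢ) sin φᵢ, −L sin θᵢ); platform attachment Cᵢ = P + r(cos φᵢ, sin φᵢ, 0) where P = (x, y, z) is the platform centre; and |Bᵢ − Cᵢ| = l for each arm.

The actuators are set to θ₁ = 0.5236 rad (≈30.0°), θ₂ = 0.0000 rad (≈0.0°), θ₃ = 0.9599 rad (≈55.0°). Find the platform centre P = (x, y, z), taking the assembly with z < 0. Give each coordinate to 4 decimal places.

(-0.0023, 0.1271, -0.4701)

arm 1 at φ=0.0°: e+L cos θ1 = 0.2539;  S1 = (0.2539, 0.0000, -0.0600)
S2 = (0.2700·cos120.0°, 0.2700·sin120.0°, 0.0000) = (-0.1350, 0.2338, 0.0000)
S3 = (0.2188·cos240.0°, 0.2188·sin240.0°, -0.0983) = (-0.1094, -0.1895, -0.0983)
|S₂|²−|S₁|² = 0.0048;  |S₃|²−|S₁|² = -0.0105
plane₁₂: -0.7778x+0.4677y+0.1200z = 0.0048
det = 0.6347;  x = 0.0049+0.0152z,  y = 0.0184+-0.2313z
quadratic in z: (1.0537)z²+(0.1039)z+(-0.1840)=0, √Δ=0.8868 → z ∈ {-0.4701, 0.3715}; z = -0.4701 (taking z<0)
x = -0.0023, y = 0.1271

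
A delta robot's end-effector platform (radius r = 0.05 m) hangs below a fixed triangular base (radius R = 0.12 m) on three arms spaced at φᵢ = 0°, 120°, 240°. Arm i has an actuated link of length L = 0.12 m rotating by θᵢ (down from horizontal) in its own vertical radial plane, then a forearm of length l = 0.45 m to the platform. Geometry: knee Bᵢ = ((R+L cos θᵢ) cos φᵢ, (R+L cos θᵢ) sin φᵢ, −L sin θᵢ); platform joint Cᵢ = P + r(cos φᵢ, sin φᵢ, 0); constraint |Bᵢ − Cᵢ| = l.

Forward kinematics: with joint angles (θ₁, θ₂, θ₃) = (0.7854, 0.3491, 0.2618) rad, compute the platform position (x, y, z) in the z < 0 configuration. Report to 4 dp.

(-0.0985, -0.0145, -0.4565)

S1 = (0.1549·cos0.0°, 0.1549·sin0.0°, -0.0849) = (0.1549, 0.0000, -0.0849)
S2 = (0.1828·cos120.0°, 0.1828·sin120.0°, -0.0410) = (-0.0914, 0.1583, -0.0410)
S3 = (0.1859·cos240.0°, 0.1859·sin240.0°, -0.0311) = (-0.0930, -0.1610, -0.0311)
|S₂|²−|S₁|² = 0.0039;  |S₃|²−|S₁|² = 0.0043
plane₁₂: -0.4925x+0.3166y+0.0876z = 0.0039
Cramer: x(z) = -0.0084+0.1974z;  y(z) = -0.0006+0.0303z
into |P−S₁|² = l²: 1.0399z² + 0.1052z + -0.1687 = 0;  Δ = 0.7126;  z = -0.4565 or 0.3553 → z<0 root = -0.4565
x = -0.0985, y = -0.0145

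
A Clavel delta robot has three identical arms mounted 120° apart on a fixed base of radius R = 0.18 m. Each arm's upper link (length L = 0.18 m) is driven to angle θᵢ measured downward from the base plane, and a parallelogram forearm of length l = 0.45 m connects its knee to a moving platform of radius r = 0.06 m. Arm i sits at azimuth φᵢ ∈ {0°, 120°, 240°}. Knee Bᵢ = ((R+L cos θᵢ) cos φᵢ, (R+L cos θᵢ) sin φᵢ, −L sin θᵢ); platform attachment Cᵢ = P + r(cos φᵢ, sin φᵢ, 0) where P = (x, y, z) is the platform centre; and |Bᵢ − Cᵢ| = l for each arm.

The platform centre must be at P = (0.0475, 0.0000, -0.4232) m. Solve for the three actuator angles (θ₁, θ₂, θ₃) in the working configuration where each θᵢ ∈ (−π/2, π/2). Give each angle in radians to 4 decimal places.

θ₁ = 0.2620, θ₂ = 0.5236, θ₃ = 0.5236

φ1=0.0° → target in arm frame (0.0475, 0.0000)
  e−x'=0.0725;  (l²−L²−(e−x')²−y'²−z²)/2L = -0.0396
  θ1 = atan2(B,A) + arccos(C/0.4294) = 0.2620
rotate P by −φ2: (-0.0237, -0.0411, -0.4232)
  A cos θ + B sin θ = C:  0.1437·cos θ + -0.4232·sin θ = -0.0871
  γ=atan2(-0.4232,0.1437)=-1.2434;  ψ=arccos(-0.1949)=1.7669;  θ2=γ+ψ≈0.5236
φ3=240.0° → target in arm frame (-0.0238, 0.0411)
  e−x'=0.1438;  (l²−L²−(e−x')²−y'²−z²)/2L = -0.0871
  √(A²+B²)=0.4469;  θ3 = -1.2434+1.7669 ≈ 0.5236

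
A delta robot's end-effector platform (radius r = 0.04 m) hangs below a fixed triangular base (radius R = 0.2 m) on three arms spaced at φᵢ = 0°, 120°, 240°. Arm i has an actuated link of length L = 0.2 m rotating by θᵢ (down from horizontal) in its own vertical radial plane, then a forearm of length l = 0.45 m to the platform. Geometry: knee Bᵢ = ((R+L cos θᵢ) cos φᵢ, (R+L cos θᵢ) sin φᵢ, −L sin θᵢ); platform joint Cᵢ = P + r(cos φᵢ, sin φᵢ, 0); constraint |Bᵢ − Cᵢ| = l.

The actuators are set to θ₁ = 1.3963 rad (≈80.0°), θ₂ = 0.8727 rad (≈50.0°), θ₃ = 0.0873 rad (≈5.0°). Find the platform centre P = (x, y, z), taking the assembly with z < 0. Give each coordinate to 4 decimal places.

(-0.1800, -0.1105, -0.4203)

arm 1 at φ=0.0°: ρ1 = 0.1947;  S1 = (0.1947, 0.0000, -0.1970)
φ2=120.0°: virtual centre (-0.1443, 0.2499, -0.1532), radius l
arm 3 at φ=240.0°: ρ3 = 0.3592;  S3 = (-0.1796, -0.3111, -0.0174)
subtract pairs → two planes through P
[-0.6780 0.4998 0.0875]·P = 0.0300;  [-0.7487 -0.6222 0.3590]·P = 0.0526
Cramer: x(z) = -0.0565+0.2938z;  y(z) = -0.0166+0.2235z
quadratic in z: (1.1363)z²+(0.2389)z+(-0.1003)=0, √Δ=0.7162 → z ∈ {-0.4203, 0.2100}; z = -0.4203 (taking z<0)
x = -0.1800, y = -0.1105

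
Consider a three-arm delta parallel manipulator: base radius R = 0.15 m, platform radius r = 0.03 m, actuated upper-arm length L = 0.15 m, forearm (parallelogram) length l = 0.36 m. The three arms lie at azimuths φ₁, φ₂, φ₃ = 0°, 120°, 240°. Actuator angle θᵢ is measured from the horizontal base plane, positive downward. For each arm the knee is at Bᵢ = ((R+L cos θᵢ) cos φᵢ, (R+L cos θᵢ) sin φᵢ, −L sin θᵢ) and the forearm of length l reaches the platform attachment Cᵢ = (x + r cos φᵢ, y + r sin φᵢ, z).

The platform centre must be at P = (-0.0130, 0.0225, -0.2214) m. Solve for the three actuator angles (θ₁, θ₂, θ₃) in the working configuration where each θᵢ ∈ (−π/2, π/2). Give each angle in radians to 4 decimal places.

rotate P by −φ1: (-0.0130, 0.0225, -0.2214)
  A=0.1330, B=-0.2214, C=(l²−L²−A²−y'²−z²)/(2L)=0.1330
  √(A²+B²)=0.2583;  θ1 = -1.0298+1.0300 ≈ 0.0002
rotate P by −φ2: (0.0260, 0.0000, -0.2214)
  A=0.0940, B=-0.2214, C=(l²−L²−A²−y'²−z²)/(2L)=0.1641
  γ=atan2(-0.2214,0.0940)=-1.1692;  ψ=arccos(0.6824)=0.8197;  θ2=γ+ψ≈-0.3495
rotate P by −φ3: (-0.0130, -0.0225, -0.2214)
  A cos θ + B sin θ = C:  0.1330·cos θ + -0.2214·sin θ = 0.1330
  γ=atan2(-0.2214,0.1330)=-1.0299;  ψ=arccos(0.5148)=1.0300;  θ3=γ+ψ≈0.0001

θ₁ = 0.0002, θ₂ = -0.3495, θ₃ = 0.0001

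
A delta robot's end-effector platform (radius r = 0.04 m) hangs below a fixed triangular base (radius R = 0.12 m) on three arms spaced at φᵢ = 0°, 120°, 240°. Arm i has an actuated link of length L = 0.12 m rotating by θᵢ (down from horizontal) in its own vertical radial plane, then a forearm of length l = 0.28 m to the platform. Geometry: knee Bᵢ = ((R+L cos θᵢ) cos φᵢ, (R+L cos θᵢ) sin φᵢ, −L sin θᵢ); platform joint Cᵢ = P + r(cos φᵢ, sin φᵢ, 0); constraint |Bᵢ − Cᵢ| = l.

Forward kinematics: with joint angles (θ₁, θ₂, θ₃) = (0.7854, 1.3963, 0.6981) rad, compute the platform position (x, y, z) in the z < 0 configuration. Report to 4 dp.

(0.0386, -0.0854, -0.3197)

arm 1 at φ=0.0°: (R−r)+L cos θ1 = 0.1649;  centre 1 = (0.1649, 0.0000, -0.0849)
φ2=120.0°: virtual centre (-0.0504, 0.0873, -0.1182), radius l
φ3=240.0°: virtual centre (-0.0860, -0.1489, -0.0771), radius l
eliminate P² terms by subtracting sphere 1 from 2 and 3
plane₁₂: -0.4305x+0.1746y+-0.0666z = -0.0102
Cramer: x(z) = 0.0132-0.0795z;  y(z) = -0.0261+0.1857z
quadratic in z: (1.0408)z²+(0.1841)z+(-0.0475)=0, √Δ=0.4814 → z ∈ {-0.3197, 0.1428}; z = -0.3197 (taking z<0)
x = 0.0386, y = -0.0854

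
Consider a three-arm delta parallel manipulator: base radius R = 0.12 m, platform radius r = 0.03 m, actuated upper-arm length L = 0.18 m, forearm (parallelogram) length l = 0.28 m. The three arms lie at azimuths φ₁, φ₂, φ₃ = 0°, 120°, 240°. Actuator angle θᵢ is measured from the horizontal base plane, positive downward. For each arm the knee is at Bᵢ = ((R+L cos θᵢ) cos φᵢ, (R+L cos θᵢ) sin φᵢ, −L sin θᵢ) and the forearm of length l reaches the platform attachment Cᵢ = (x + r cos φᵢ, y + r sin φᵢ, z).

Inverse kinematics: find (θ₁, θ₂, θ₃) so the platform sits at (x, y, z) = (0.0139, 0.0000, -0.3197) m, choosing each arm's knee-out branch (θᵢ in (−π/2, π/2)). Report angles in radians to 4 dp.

θ₁ = 0.7853, θ₂ = 0.8729, θ₃ = 0.8729

φ1=0.0° → target in arm frame (0.0139, 0.0000)
  e−x'=0.0761;  (l²−L²−(e−x')²−y'²−z²)/2L = -0.1722
  √(A²+B²)=0.3286;  θ1 = -1.3371+2.1224 ≈ 0.7853
rotate P by −φ2: (-0.0069, -0.0120, -0.3197)
  A=0.0969, B=-0.3197, C=(l²−L²−A²−y'²−z²)/(2L)=-0.1826
  θ2 = atan2(B,A) + arccos(C/0.3341) = 0.8729
arm 3 (φ=240.0°): x'=-0.0070, y'=0.0120
  A cos θ + B sin θ = C:  0.0970·cos θ + -0.3197·sin θ = -0.1826
  √(A²+B²)=0.3341;  θ3 = -1.2764+2.1492 ≈ 0.8729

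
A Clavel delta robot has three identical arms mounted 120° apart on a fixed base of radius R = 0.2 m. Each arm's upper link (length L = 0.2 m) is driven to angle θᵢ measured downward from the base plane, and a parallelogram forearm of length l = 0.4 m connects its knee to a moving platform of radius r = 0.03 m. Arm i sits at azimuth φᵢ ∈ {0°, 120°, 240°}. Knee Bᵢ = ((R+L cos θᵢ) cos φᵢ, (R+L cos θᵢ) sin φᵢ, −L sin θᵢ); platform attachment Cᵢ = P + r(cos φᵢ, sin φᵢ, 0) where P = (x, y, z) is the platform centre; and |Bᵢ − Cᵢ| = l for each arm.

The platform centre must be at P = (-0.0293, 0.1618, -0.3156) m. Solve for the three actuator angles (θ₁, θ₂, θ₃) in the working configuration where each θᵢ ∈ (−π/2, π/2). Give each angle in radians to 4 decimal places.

arm 1 (φ=0.0°): x'=-0.0293, y'=0.1618
  A=0.1993, B=-0.3156, C=(l²−L²−A²−y'²−z²)/(2L)=-0.1138
  √(A²+B²)=0.3733;  θ1 = -1.0075+1.8805 ≈ 0.8730
φ2=120.0° → target in arm frame (0.1548, -0.0555)
  A=0.0152, B=-0.3156, C=(l²−L²−A²−y'²−z²)/(2L)=0.0427
  θ2 = atan2(B,A) + arccos(C/0.3160) = -0.0874
φ3=240.0° → target in arm frame (-0.1255, -0.1063)
  e−x'=0.2955;  (l²−L²−(e−x')²−y'²−z²)/2L = -0.1955
  θ3 = atan2(B,A) + arccos(C/0.4323) = 1.2217

θ₁ = 0.8730, θ₂ = -0.0874, θ₃ = 1.2217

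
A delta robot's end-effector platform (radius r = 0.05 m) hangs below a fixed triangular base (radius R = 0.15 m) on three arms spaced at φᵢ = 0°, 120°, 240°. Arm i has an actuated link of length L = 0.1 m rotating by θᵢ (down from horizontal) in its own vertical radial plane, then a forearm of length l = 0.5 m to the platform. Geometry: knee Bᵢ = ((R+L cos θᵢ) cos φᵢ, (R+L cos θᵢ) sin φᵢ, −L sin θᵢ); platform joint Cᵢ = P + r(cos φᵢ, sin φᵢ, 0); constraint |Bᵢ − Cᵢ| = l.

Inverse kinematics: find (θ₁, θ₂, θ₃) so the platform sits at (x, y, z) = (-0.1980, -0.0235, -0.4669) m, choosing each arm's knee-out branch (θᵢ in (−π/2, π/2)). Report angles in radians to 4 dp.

rotate P by −φ1: (-0.1980, -0.0235, -0.4669)
  A=0.2980, B=-0.4669, C=(l²−L²−A²−y'²−z²)/(2L)=-0.3368
  θ1 = atan2(B,A) + arccos(C/0.5539) = 1.2216
φ2=120.0° → target in arm frame (0.0786, 0.1832)
  A cos θ + B sin θ = C:  0.0214·cos θ + -0.4669·sin θ = -0.0601
  γ=atan2(-0.4669,0.0214)=-1.5251;  ψ=arccos(-0.1286)=1.6998;  θ2=γ+ψ≈0.1747
φ3=240.0° → target in arm frame (0.1194, -0.1597)
  A=-0.0194, B=-0.4669, C=(l²−L²−A²−y'²−z²)/(2L)=-0.0194
  θ3 = atan2(B,A) + arccos(C/0.4673) = 0.0001

θ₁ = 1.2216, θ₂ = 0.1747, θ₃ = 0.0001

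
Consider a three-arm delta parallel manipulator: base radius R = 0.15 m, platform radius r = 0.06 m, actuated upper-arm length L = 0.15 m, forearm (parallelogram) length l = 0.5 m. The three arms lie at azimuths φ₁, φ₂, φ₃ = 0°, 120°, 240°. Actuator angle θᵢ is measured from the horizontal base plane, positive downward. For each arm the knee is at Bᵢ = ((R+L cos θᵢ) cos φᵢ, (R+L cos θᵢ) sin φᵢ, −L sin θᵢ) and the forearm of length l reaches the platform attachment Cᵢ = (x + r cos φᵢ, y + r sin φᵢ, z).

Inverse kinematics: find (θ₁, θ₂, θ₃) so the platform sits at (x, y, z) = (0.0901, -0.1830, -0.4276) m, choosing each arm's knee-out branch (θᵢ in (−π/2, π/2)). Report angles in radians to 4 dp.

arm 1 (φ=0.0°): x'=0.0901, y'=-0.1830
  e−x'=-0.0001;  (l²−L²−(e−x')²−y'²−z²)/2L = 0.0372
  θ1 = atan2(B,A) + arccos(C/0.4276) = -0.0874
rotate P by −φ2: (-0.2035, 0.0135, -0.4276)
  A cos θ + B sin θ = C:  0.2935·cos θ + -0.4276·sin θ = -0.1389
  √(A²+B²)=0.5187;  θ2 = -0.9692+1.8420 ≈ 0.8728
φ3=240.0° → target in arm frame (0.1134, 0.1695)
  e−x'=-0.0234;  (l²−L²−(e−x')²−y'²−z²)/2L = 0.0512
  γ=atan2(-0.4276,-0.0234)=-1.6255;  ψ=arccos(0.1196)=1.4509;  θ3=γ+ψ≈-0.1747

θ₁ = -0.0874, θ₂ = 0.8728, θ₃ = -0.1747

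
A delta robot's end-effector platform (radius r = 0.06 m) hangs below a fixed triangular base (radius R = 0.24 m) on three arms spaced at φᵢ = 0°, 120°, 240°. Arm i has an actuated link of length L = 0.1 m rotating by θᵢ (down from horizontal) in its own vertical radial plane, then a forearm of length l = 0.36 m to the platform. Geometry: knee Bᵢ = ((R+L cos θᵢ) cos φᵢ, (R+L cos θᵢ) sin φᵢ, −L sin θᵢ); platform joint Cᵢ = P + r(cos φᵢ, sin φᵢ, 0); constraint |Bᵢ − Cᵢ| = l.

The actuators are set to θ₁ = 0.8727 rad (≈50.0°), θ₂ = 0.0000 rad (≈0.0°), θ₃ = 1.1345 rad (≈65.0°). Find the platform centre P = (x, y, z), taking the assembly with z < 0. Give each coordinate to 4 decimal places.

arm 1 at φ=0.0°: ρ1 = 0.2443;  S1 = (0.2443, 0.0000, -0.0766)
S2 = (0.2800·cos120.0°, 0.2800·sin120.0°, 0.0000) = (-0.1400, 0.2425, 0.0000)
S3 = (0.2223·cos240.0°, 0.2223·sin240.0°, -0.0906) = (-0.1111, -0.1925, -0.0906)
subtract pairs → two planes through P
plane₁₂: -0.7686x+0.4850y+0.1532z = 0.0129
Cramer: x(z) = -0.0017+0.0708z;  y(z) = 0.0238-0.2037z
quadratic in z: (1.0465)z²+(0.1087)z+(-0.0626)=0, √Δ=0.5235 → z ∈ {-0.3020, 0.1982}; z = -0.3020 (taking z<0)
x = -0.0231, y = 0.0853

(-0.0231, 0.0853, -0.3020)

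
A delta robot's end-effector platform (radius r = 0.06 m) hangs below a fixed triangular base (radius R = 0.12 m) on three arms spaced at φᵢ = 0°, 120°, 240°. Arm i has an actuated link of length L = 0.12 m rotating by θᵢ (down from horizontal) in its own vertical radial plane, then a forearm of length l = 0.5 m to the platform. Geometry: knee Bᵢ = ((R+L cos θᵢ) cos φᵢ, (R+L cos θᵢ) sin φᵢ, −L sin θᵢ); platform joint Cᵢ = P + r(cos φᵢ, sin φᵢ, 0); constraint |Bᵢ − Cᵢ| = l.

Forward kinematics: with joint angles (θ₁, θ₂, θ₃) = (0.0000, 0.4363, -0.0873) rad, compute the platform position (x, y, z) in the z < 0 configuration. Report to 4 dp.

(0.0384, -0.0980, -0.4694)

arm 1 at φ=0.0°: ρ1 = 0.1800;  S1 = (0.1800, 0.0000, 0.0000)
φ2=120.0°: virtual centre (-0.0844, 0.1461, -0.0507), radius l
arm 3 at φ=240.0°: ρ3 = 0.1795;  S3 = (-0.0898, -0.1555, 0.0105)
|S₂|²−|S₁|² = -0.0013;  |S₃|²−|S₁|² = -0.0001
[-0.5288 0.2923 -0.1014]·P = -0.0013;  [-0.5395 -0.3110 0.0209]·P = -0.0001
Cramer: x(z) = 0.0014-0.0789z;  y(z) = -0.0022+0.2042z
quadratic in z: (1.0479)z²+(0.0273)z+(-0.2181)=0, √Δ=0.9565 → z ∈ {-0.4694, 0.4433}; z = -0.4694 (taking z<0)
x = 0.0384, y = -0.0980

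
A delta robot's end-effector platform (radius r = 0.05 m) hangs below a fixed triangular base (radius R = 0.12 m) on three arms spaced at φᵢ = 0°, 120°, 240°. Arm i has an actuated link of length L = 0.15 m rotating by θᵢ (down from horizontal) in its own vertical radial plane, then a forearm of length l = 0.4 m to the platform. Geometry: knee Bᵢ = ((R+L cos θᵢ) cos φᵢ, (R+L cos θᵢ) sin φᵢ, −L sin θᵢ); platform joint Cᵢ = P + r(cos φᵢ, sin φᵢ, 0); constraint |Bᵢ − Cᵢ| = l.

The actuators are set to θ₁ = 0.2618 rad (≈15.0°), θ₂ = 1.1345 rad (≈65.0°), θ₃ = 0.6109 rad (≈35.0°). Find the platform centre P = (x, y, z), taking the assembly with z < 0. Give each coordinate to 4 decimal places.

φ1=0.0°: virtual centre (0.2149, 0.0000, -0.0388), radius l
O2 = (0.1334·cos120.0°, 0.1334·sin120.0°, -0.1359) = (-0.0667, 0.1155, -0.1359)
arm 3 at φ=240.0°: (R−r)+L cos θ3 = 0.1929;  O3 = (-0.0964, -0.1670, -0.0860)
eliminate P² terms by subtracting sphere 1 from 2 and 3
plane₁₂: -0.5632x+0.2310y+-0.1943z = -0.0114
det = 0.3320;  x = 0.0136+-0.2612z,  y = -0.0162+0.2041z
quadratic in z: (1.1099)z²+(0.1762)z+(-0.1177)=0, √Δ=0.7441 → z ∈ {-0.4146, 0.2558}; z = -0.4146 (taking z<0)
x = 0.1219, y = -0.1008

(0.1219, -0.1008, -0.4146)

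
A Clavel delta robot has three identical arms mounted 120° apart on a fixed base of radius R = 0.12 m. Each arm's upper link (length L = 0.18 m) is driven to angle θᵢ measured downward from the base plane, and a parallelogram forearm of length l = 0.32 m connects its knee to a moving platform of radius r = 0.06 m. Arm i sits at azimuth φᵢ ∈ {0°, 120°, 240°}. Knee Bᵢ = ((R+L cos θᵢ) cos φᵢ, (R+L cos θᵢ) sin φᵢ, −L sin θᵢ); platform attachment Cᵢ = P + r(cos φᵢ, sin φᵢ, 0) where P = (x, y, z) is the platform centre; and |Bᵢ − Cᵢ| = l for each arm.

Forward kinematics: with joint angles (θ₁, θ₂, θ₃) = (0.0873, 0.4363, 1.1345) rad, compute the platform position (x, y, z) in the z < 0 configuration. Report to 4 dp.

(0.1147, 0.1134, -0.2878)

arm 1 at φ=0.0°: (R−r)+L cos θ1 = 0.2393;  S1 = (0.2393, 0.0000, -0.0157)
S2 = (0.2231·cos120.0°, 0.2231·sin120.0°, -0.0761) = (-0.1116, 0.1932, -0.0761)
arm 3 at φ=240.0°: (R−r)+L cos θ3 = 0.1361;  S3 = (-0.0680, -0.1178, -0.1631)
eliminate P² terms by subtracting sphere 1 from 2 and 3
[-0.7018 0.3865 -0.1207]·P = -0.0019;  [-0.6147 -0.2357 -0.2949]·P = -0.0124
Cramer: x(z) = 0.0130-0.3535z;  y(z) = 0.0186-0.3294z
quadratic in z: (1.2334)z²+(0.1791)z+(-0.0506)=0, √Δ=0.5308 → z ∈ {-0.2878, 0.1426}; z = -0.2878 (taking z<0)
x = 0.1147, y = 0.1134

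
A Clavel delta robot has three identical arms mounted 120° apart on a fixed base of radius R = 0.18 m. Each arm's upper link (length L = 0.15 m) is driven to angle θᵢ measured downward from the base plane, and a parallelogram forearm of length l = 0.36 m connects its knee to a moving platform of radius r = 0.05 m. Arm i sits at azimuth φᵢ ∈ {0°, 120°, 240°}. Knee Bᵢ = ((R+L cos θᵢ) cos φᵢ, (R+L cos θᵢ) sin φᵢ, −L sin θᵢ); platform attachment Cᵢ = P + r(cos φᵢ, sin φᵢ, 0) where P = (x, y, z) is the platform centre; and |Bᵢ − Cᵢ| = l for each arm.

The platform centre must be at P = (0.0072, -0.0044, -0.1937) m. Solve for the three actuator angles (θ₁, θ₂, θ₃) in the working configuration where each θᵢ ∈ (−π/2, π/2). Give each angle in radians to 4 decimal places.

arm 1 (φ=0.0°): x'=0.0072, y'=-0.0044
  e−x'=0.1228;  (l²−L²−(e−x')²−y'²−z²)/2L = 0.1816
  √(A²+B²)=0.2293;  θ1 = -1.0058+0.6570 ≈ -0.3488
arm 2 (φ=120.0°): x'=-0.0074, y'=-0.0040
  e−x'=0.1374;  (l²−L²−(e−x')²−y'²−z²)/2L = 0.1689
  γ=atan2(-0.1937,0.1374)=-0.9538;  ψ=arccos(0.7114)=0.7794;  θ2=γ+ψ≈-0.1744
arm 3 (φ=240.0°): x'=0.0002, y'=0.0084
  e−x'=0.1298;  (l²−L²−(e−x')²−y'²−z²)/2L = 0.1755
  γ=atan2(-0.1937,0.1298)=-0.9805;  ψ=arccos(0.7529)=0.7184;  θ3=γ+ψ≈-0.2621

θ₁ = -0.3488, θ₂ = -0.1744, θ₃ = -0.2621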